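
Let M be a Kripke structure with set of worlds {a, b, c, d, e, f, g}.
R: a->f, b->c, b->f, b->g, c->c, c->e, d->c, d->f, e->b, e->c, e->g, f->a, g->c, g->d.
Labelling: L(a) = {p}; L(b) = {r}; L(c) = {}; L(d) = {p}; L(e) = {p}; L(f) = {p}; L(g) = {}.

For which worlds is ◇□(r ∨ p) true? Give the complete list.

a, b, d, f

Recall that □ψ holds at a world iff ψ holds at every accessible world, and ◇ψ holds iff ψ holds at some accessible world.
Let φ = ◇□(r ∨ p). Evaluate φ at each world:
  a (successors {f}): φ is true.
  b (successors {c, f, g}): φ is true.
  c (successors {c, e}): φ is false.
  d (successors {c, f}): φ is true.
  e (successors {b, c, g}): φ is false.
  f (successors {a}): φ is true.
  g (successors {c, d}): φ is false.
For instance, at f:
  At f: ◇□(r ∨ p) requires □(r ∨ p) at some successor in {a}.
    □(r ∨ p) holds at a, so ◇□(r ∨ p) is true at f.
      At a: □(r ∨ p) requires r ∨ p at every successor {f}.
        At f: r ∨ p is true.
      So □(r ∨ p) is true at a.
Satisfying worlds: {a, b, d, f}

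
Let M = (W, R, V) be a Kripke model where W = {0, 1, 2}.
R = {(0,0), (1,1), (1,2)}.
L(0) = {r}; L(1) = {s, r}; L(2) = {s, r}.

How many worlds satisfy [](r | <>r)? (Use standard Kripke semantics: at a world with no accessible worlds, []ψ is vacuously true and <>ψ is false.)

Recall that []ψ holds at a world iff ψ holds at every accessible world, and <>ψ holds iff ψ holds at some accessible world.
Let φ = [](r | <>r). Evaluate φ at each world:
  0 (successors {0}): φ is true.
  1 (successors {1, 2}): φ is true.
  2 (successors ∅): φ is true.
For instance, at 1:
  At 1: [](r | <>r) requires r | <>r at every successor {1, 2}.
      At 1: r is true, <>r is true, so r | <>r is true.
      At 2: r is true, <>r is false, so r | <>r is true.
  So [](r | <>r) is true at 1.
Satisfying worlds: {0, 1, 2}

3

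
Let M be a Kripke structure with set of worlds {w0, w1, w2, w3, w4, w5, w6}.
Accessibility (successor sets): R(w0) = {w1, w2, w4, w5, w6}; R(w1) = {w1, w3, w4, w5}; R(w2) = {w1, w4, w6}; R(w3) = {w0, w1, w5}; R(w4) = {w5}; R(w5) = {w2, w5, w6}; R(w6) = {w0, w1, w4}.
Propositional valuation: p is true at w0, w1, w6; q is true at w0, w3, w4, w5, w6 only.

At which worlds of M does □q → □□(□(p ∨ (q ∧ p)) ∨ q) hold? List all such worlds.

Let φ = □q → □□(□(p ∨ (q ∧ p)) ∨ q). Evaluate φ at each world:
  w0 (successors {w1, w2, w4, w5, w6}): φ is true.
  w1 (successors {w1, w3, w4, w5}): φ is true.
  w2 (successors {w1, w4, w6}): φ is true.
  w3 (successors {w0, w1, w5}): φ is true.
  w4 (successors {w5}): φ is false.
  w5 (successors {w2, w5, w6}): φ is true.
  w6 (successors {w0, w1, w4}): φ is true.
For instance, at w1:
  At w1: □q is false, □□(□(p ∨ (q ∧ p)) ∨ q) is false, so □q → □□(□(p ∨ (q ∧ p)) ∨ q) is true.
    At w1: □q requires q at every successor {w1, w3, w4, w5}.
      q fails at w1, so □q is false at w1.
    At w1: □□(□(p ∨ (q ∧ p)) ∨ q) requires □(□(p ∨ (q ∧ p)) ∨ q) at every successor {w1, w3, w4, w5}.
      □(□(p ∨ (q ∧ p)) ∨ q) fails at w1, so □□(□(p ∨ (q ∧ p)) ∨ q) is false at w1.
Satisfying worlds: {w0, w1, w2, w3, w5, w6}

w0, w1, w2, w3, w5, w6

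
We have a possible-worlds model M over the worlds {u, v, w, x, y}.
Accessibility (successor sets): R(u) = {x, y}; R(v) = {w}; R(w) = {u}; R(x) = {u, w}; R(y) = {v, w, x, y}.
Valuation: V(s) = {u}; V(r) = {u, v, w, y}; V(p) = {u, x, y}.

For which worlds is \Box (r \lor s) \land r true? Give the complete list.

v, w

Recall that \Box ψ holds at a world iff ψ holds at every accessible world, and \Diamond ψ holds iff ψ holds at some accessible world.
Let φ = \Box (r \lor s) \land r. Evaluate φ at each world:
  u (successors {x, y}): φ is false.
  v (successors {w}): φ is true.
  w (successors {u}): φ is true.
  x (successors {u, w}): φ is false.
  y (successors {v, w, x, y}): φ is false.
For instance, at w:
  At w: \Box (r \lor s) is true, r is true, so \Box (r \lor s) \land r is true.
    At w: \Box (r \lor s) requires r \lor s at every successor {u}.
      At u: r \lor s is true.
    So \Box (r \lor s) is true at w.
Satisfying worlds: {v, w}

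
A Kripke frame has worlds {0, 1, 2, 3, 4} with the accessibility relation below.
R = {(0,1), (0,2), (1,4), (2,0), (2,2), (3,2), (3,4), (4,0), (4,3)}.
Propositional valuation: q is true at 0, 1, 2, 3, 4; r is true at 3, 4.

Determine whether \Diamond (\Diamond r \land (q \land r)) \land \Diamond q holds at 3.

Recall that \Diamond ψ holds at a world iff ψ holds at some accessible world.
At 3: \Diamond (\Diamond r \land (q \land r)) is true, \Diamond q is true, so \Diamond (\Diamond r \land (q \land r)) \land \Diamond q is true.
  At 3: \Diamond (\Diamond r \land (q \land r)) requires \Diamond r \land (q \land r) at some successor in {2, 4}.
    \Diamond r \land (q \land r) holds at 4, so \Diamond (\Diamond r \land (q \land r)) is true at 3.
      At 4: \Diamond r is true, q \land r is true, so \Diamond r \land (q \land r) is true.
  At 3: \Diamond q requires q at some successor in {2, 4}.
    q holds at 2, so \Diamond q is true at 3.

Yes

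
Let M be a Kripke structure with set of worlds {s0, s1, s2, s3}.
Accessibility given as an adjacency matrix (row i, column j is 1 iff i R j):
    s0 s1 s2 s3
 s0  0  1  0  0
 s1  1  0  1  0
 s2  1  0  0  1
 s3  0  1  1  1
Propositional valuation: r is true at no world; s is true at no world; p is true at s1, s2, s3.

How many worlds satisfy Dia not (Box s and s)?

4

Let φ = Dia not (Box s and s). Evaluate φ at each world:
  s0 (successors {s1}): φ is true.
  s1 (successors {s0, s2}): φ is true.
  s2 (successors {s0, s3}): φ is true.
  s3 (successors {s1, s2, s3}): φ is true.
For instance, at s1:
  At s1: Dia not (Box s and s) requires not (Box s and s) at some successor in {s0, s2}.
    not (Box s and s) holds at s0, so Dia not (Box s and s) is true at s1.
      At s0: Box s and s is false, so not (Box s and s) is true.
Satisfying worlds: {s0, s1, s2, s3}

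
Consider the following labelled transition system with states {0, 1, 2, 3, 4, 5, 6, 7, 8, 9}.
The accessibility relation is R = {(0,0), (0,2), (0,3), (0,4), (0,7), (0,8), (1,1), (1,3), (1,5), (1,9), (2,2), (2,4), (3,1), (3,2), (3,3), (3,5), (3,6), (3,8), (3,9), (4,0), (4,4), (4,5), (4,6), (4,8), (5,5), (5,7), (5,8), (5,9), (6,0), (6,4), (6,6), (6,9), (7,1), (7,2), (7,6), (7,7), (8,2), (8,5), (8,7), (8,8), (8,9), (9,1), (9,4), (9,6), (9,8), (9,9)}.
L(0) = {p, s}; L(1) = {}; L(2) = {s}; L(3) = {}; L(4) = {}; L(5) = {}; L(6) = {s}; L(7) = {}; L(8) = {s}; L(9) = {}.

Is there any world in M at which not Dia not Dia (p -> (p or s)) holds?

Let φ = not Dia not Dia (p -> (p or s)). Evaluate φ at each world:
  0 (successors {0, 2, 3, 4, 7, 8}): φ is true.
  1 (successors {1, 3, 5, 9}): φ is true.
  2 (successors {2, 4}): φ is true.
  3 (successors {1, 2, 3, 5, 6, 8, 9}): φ is true.
  4 (successors {0, 4, 5, 6, 8}): φ is true.
  5 (successors {5, 7, 8, 9}): φ is true.
  6 (successors {0, 4, 6, 9}): φ is true.
  7 (successors {1, 2, 6, 7}): φ is true.
  8 (successors {2, 5, 7, 8, 9}): φ is true.
  9 (successors {1, 4, 6, 8, 9}): φ is true.
Detail at 0 (witness):
  At 0: Dia not Dia (p -> (p or s)) is false, so not Dia not Dia (p -> (p or s)) is true.
    At 0: Dia not Dia (p -> (p or s)) requires not Dia (p -> (p or s)) at some successor in {0, 2, 3, 4, 7, 8}.
      At 0: not Dia (p -> (p or s)) is false.
      At 2: not Dia (p -> (p or s)) is false.
      At 3: not Dia (p -> (p or s)) is false.
      At 4: not Dia (p -> (p or s)) is false.
      At 7: not Dia (p -> (p or s)) is false.
      At 8: not Dia (p -> (p or s)) is false.
    So Dia not Dia (p -> (p or s)) is false at 0.

Yes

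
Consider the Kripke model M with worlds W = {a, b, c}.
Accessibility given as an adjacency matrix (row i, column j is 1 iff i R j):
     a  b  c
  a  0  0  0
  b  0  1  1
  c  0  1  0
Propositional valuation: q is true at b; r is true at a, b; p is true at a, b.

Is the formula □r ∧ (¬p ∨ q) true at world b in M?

At b: □r is false, ¬p ∨ q is true, so □r ∧ (¬p ∨ q) is false.
  At b: □r requires r at every successor {b, c}.
    r fails at c, so □r is false at b.

No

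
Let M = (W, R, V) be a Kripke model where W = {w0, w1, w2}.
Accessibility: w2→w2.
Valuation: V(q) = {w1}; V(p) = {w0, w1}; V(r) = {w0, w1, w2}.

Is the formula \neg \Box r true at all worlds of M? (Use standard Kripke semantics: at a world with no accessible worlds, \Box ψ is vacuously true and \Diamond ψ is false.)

Let φ = \neg \Box r. Evaluate φ at each world:
  w0 (successors ∅): φ is false.
  w1 (successors ∅): φ is false.
  w2 (successors {w2}): φ is false.
Detail at w0 (counterexample):
  At w0: \Box r is true, so \neg \Box r is false.
    At w0: no accessible worlds, so \Box r holds vacuously.

No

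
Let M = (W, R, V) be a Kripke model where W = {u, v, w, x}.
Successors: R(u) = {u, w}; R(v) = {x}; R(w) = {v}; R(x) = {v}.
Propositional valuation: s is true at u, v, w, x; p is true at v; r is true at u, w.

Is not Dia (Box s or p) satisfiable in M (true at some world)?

Let φ = not Dia (Box s or p). Evaluate φ at each world:
  u (successors {u, w}): φ is false.
  v (successors {x}): φ is false.
  w (successors {v}): φ is false.
  x (successors {v}): φ is false.
For instance, at v:
  At v: Dia (Box s or p) is true, so not Dia (Box s or p) is false.
    At v: Dia (Box s or p) requires Box s or p at some successor in {x}.
      Box s or p holds at x, so Dia (Box s or p) is true at v.

No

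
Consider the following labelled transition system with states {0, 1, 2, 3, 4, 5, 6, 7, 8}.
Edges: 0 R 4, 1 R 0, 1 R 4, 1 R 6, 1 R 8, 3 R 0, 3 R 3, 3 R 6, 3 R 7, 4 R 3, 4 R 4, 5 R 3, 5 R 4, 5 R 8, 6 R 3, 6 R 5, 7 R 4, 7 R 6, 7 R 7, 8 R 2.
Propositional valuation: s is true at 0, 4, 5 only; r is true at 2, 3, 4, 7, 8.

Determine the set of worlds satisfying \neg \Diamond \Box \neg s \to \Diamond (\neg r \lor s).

Let φ = \neg \Diamond \Box \neg s \to \Diamond (\neg r \lor s). Evaluate φ at each world:
  0 (successors {4}): φ is true.
  1 (successors {0, 4, 6, 8}): φ is true.
  2 (successors ∅): φ is false.
  3 (successors {0, 3, 6, 7}): φ is true.
  4 (successors {3, 4}): φ is true.
  5 (successors {3, 4, 8}): φ is true.
  6 (successors {3, 5}): φ is true.
  7 (successors {4, 6, 7}): φ is true.
  8 (successors {2}): φ is true.
For instance, at 3:
  At 3: \neg \Diamond \Box \neg s is true, \Diamond (\neg r \lor s) is true, so \neg \Diamond \Box \neg s \to \Diamond (\neg r \lor s) is true.
    At 3: \Diamond \Box \neg s is false, so \neg \Diamond \Box \neg s is true.
      At 3: \Diamond \Box \neg s requires \Box \neg s at some successor in {0, 3, 6, 7}.
        At 0: \Box \neg s is false.
        At 3: \Box \neg s is false.
        At 6: \Box \neg s is false.
        At 7: \Box \neg s is false.
      So \Diamond \Box \neg s is false at 3.
    At 3: \Diamond (\neg r \lor s) requires \neg r \lor s at some successor in {0, 3, 6, 7}.
      \neg r \lor s holds at 0, so \Diamond (\neg r \lor s) is true at 3.
Satisfying worlds: {0, 1, 3, 4, 5, 6, 7, 8}

0, 1, 3, 4, 5, 6, 7, 8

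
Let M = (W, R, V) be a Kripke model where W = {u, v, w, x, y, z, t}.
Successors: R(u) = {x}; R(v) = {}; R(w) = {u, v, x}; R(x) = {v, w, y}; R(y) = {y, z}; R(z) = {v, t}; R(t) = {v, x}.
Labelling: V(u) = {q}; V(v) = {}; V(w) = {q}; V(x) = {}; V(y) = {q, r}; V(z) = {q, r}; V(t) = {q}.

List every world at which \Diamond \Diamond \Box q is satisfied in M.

Let φ = \Diamond \Diamond \Box q. Evaluate φ at each world:
  u (successors {x}): φ is true.
  v (successors ∅): φ is false.
  w (successors {u, v, x}): φ is true.
  x (successors {v, w, y}): φ is true.
  y (successors {y, z}): φ is true.
  z (successors {v, t}): φ is true.
  t (successors {v, x}): φ is true.
For instance, at x:
  At x: \Diamond \Diamond \Box q requires \Diamond \Box q at some successor in {v, w, y}.
    \Diamond \Box q holds at w, so \Diamond \Diamond \Box q is true at x.
      At w: \Diamond \Box q requires \Box q at some successor in {u, v, x}.
        \Box q holds at v, so \Diamond \Box q is true at w.
Satisfying worlds: {u, w, x, y, z, t}

u, w, x, y, z, t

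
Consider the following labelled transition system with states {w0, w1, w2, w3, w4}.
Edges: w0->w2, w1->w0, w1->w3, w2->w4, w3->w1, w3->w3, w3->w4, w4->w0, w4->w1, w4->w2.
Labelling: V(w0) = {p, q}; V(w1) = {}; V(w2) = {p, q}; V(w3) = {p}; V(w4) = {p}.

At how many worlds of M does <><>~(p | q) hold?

3

Let φ = <><>~(p | q). Evaluate φ at each world:
  w0 (successors {w2}): φ is false.
  w1 (successors {w0, w3}): φ is true.
  w2 (successors {w4}): φ is true.
  w3 (successors {w1, w3, w4}): φ is true.
  w4 (successors {w0, w1, w2}): φ is false.
For instance, at w0:
  At w0: <><>~(p | q) requires <>~(p | q) at some successor in {w2}.
    At w2: <>~(p | q) is false.
  So <><>~(p | q) is false at w0.
Satisfying worlds: {w1, w2, w3}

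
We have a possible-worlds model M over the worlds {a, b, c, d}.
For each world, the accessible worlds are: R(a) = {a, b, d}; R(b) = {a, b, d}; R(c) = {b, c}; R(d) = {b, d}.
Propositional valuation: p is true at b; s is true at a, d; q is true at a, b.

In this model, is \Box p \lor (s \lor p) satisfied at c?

No

At c: \Box p is false, s \lor p is false, so \Box p \lor (s \lor p) is false.
  At c: \Box p requires p at every successor {b, c}.
    p fails at c, so \Box p is false at c.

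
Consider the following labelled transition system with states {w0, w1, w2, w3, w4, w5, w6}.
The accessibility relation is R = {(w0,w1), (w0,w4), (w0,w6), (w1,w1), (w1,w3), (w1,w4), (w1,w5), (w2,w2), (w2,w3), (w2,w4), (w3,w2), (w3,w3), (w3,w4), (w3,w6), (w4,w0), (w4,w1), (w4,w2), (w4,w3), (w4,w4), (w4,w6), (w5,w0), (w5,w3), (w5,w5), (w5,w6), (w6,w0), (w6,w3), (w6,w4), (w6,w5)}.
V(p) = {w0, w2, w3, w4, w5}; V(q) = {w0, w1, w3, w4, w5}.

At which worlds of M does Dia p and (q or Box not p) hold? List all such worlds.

Let φ = Dia p and (q or Box not p). Evaluate φ at each world:
  w0 (successors {w1, w4, w6}): φ is true.
  w1 (successors {w1, w3, w4, w5}): φ is true.
  w2 (successors {w2, w3, w4}): φ is false.
  w3 (successors {w2, w3, w4, w6}): φ is true.
  w4 (successors {w0, w1, w2, w3, w4, w6}): φ is true.
  w5 (successors {w0, w3, w5, w6}): φ is true.
  w6 (successors {w0, w3, w4, w5}): φ is false.
For instance, at w4:
  At w4: Dia p is true, q or Box not p is true, so Dia p and (q or Box not p) is true.
    At w4: Dia p requires p at some successor in {w0, w1, w2, w3, w4, w6}.
      p holds at w0, so Dia p is true at w4.
    At w4: q is true, Box not p is false, so q or Box not p is true.
      At w4: Box not p requires not p at every successor {w0, w1, w2, w3, w4, w6}.
        not p fails at w0, so Box not p is false at w4.
Satisfying worlds: {w0, w1, w3, w4, w5}

w0, w1, w3, w4, w5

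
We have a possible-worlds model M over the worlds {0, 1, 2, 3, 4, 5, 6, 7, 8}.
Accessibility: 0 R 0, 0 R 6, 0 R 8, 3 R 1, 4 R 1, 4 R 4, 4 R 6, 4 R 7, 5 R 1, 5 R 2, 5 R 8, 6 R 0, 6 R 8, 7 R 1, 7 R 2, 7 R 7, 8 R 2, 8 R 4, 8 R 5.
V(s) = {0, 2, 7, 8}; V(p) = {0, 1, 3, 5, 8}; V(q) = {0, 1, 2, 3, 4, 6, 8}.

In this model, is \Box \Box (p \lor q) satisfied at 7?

No

At 7: \Box \Box (p \lor q) requires \Box (p \lor q) at every successor {1, 2, 7}.
  \Box (p \lor q) fails at 7, so \Box \Box (p \lor q) is false at 7.
    At 7: \Box (p \lor q) requires p \lor q at every successor {1, 2, 7}.
      p \lor q fails at 7, so \Box (p \lor q) is false at 7.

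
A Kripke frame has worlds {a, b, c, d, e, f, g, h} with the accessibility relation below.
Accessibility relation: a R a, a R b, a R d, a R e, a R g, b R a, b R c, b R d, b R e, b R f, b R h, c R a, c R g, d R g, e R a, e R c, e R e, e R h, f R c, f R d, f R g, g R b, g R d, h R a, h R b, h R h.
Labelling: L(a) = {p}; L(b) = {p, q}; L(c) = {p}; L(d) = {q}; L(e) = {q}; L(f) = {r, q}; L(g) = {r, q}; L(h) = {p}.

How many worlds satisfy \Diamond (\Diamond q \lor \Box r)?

8

Let φ = \Diamond (\Diamond q \lor \Box r). Evaluate φ at each world:
  a (successors {a, b, d, e, g}): φ is true.
  b (successors {a, c, d, e, f, h}): φ is true.
  c (successors {a, g}): φ is true.
  d (successors {g}): φ is true.
  e (successors {a, c, e, h}): φ is true.
  f (successors {c, d, g}): φ is true.
  g (successors {b, d}): φ is true.
  h (successors {a, b, h}): φ is true.
For instance, at e:
  At e: \Diamond (\Diamond q \lor \Box r) requires \Diamond q \lor \Box r at some successor in {a, c, e, h}.
    \Diamond q \lor \Box r holds at a, so \Diamond (\Diamond q \lor \Box r) is true at e.
      At a: \Diamond q is true, \Box r is false, so \Diamond q \lor \Box r is true.
Satisfying worlds: {a, b, c, d, e, f, g, h}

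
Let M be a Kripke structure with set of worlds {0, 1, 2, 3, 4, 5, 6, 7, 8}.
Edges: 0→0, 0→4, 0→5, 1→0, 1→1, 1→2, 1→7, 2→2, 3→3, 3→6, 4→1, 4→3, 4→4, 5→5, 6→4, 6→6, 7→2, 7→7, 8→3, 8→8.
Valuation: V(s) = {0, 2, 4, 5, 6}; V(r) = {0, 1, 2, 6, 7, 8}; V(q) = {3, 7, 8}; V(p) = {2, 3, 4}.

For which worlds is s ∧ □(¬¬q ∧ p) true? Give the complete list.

none

Let φ = s ∧ □(¬¬q ∧ p). Evaluate φ at each world:
  0 (successors {0, 4, 5}): φ is false.
  1 (successors {0, 1, 2, 7}): φ is false.
  2 (successors {2}): φ is false.
  3 (successors {3, 6}): φ is false.
  4 (successors {1, 3, 4}): φ is false.
  5 (successors {5}): φ is false.
  6 (successors {4, 6}): φ is false.
  7 (successors {2, 7}): φ is false.
  8 (successors {3, 8}): φ is false.
For instance, at 1:
  At 1: s is false, □(¬¬q ∧ p) is false, so s ∧ □(¬¬q ∧ p) is false.
    At 1: □(¬¬q ∧ p) requires ¬¬q ∧ p at every successor {0, 1, 2, 7}.
      ¬¬q ∧ p fails at 0, so □(¬¬q ∧ p) is false at 1.
Satisfying worlds: none.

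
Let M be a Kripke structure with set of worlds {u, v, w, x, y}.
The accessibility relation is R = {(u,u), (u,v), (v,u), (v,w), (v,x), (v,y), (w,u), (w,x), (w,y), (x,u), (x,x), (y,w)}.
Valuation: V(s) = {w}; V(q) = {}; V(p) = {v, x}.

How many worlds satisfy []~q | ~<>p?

Let φ = []~q | ~<>p. Evaluate φ at each world:
  u (successors {u, v}): φ is true.
  v (successors {u, w, x, y}): φ is true.
  w (successors {u, x, y}): φ is true.
  x (successors {u, x}): φ is true.
  y (successors {w}): φ is true.
For instance, at w:
  At w: []~q is true, ~<>p is false, so []~q | ~<>p is true.
    At w: []~q requires ~q at every successor {u, x, y}.
      At u: ~q is true.
      At x: ~q is true.
      At y: ~q is true.
    So []~q is true at w.
    At w: <>p is true, so ~<>p is false.
      At w: <>p requires p at some successor in {u, x, y}.
        p holds at x, so <>p is true at w.
Satisfying worlds: {u, v, w, x, y}

5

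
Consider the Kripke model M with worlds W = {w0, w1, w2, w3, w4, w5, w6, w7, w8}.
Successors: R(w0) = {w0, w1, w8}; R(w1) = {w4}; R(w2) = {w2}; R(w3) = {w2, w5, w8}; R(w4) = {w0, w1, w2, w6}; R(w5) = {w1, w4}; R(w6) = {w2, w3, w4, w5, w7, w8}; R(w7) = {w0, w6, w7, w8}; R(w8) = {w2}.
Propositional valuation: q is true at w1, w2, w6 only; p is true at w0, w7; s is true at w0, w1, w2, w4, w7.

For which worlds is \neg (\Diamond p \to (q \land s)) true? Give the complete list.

Let φ = \neg (\Diamond p \to (q \land s)). Evaluate φ at each world:
  w0 (successors {w0, w1, w8}): φ is true.
  w1 (successors {w4}): φ is false.
  w2 (successors {w2}): φ is false.
  w3 (successors {w2, w5, w8}): φ is false.
  w4 (successors {w0, w1, w2, w6}): φ is true.
  w5 (successors {w1, w4}): φ is false.
  w6 (successors {w2, w3, w4, w5, w7, w8}): φ is true.
  w7 (successors {w0, w6, w7, w8}): φ is true.
  w8 (successors {w2}): φ is false.
For instance, at w2:
  At w2: \Diamond p \to (q \land s) is true, so \neg (\Diamond p \to (q \land s)) is false.
    At w2: \Diamond p is false, q \land s is true, so \Diamond p \to (q \land s) is true.
      At w2: \Diamond p requires p at some successor in {w2}.
        At w2: p is false.
      So \Diamond p is false at w2.
Satisfying worlds: {w0, w4, w6, w7}

w0, w4, w6, w7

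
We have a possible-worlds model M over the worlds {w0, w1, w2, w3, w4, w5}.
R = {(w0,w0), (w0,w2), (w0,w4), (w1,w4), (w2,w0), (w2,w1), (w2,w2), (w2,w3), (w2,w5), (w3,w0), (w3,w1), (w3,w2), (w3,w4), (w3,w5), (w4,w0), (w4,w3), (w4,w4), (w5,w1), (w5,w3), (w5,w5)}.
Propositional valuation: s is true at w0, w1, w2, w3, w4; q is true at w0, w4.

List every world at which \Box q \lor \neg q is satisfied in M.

Recall that \Box ψ holds at a world iff ψ holds at every accessible world, and \Diamond ψ holds iff ψ holds at some accessible world.
Let φ = \Box q \lor \neg q. Evaluate φ at each world:
  w0 (successors {w0, w2, w4}): φ is false.
  w1 (successors {w4}): φ is true.
  w2 (successors {w0, w1, w2, w3, w5}): φ is true.
  w3 (successors {w0, w1, w2, w4, w5}): φ is true.
  w4 (successors {w0, w3, w4}): φ is false.
  w5 (successors {w1, w3, w5}): φ is true.
For instance, at w0:
  At w0: \Box q is false, \neg q is false, so \Box q \lor \neg q is false.
    At w0: \Box q requires q at every successor {w0, w2, w4}.
      q fails at w2, so \Box q is false at w0.
Satisfying worlds: {w1, w2, w3, w5}

w1, w2, w3, w5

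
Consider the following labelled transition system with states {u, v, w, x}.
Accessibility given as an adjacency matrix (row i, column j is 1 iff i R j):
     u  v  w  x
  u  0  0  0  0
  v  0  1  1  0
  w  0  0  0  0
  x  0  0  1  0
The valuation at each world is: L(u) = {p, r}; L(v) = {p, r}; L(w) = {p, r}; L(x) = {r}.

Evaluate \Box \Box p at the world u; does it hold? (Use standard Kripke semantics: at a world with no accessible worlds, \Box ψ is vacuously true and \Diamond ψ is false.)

At u: no accessible worlds, so \Box \Box p holds vacuously.

Yes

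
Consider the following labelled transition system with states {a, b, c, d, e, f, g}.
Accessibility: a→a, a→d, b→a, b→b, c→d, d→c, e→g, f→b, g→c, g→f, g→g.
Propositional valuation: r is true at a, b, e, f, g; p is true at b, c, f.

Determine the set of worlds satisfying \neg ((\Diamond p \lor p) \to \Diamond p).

c

Recall that \Diamond ψ holds at a world iff ψ holds at some accessible world.
Let φ = \neg ((\Diamond p \lor p) \to \Diamond p). Evaluate φ at each world:
  a (successors {a, d}): φ is false.
  b (successors {a, b}): φ is false.
  c (successors {d}): φ is true.
  d (successors {c}): φ is false.
  e (successors {g}): φ is false.
  f (successors {b}): φ is false.
  g (successors {c, f, g}): φ is false.
For instance, at g:
  At g: (\Diamond p \lor p) \to \Diamond p is true, so \neg ((\Diamond p \lor p) \to \Diamond p) is false.
    At g: \Diamond p \lor p is true, \Diamond p is true, so (\Diamond p \lor p) \to \Diamond p is true.
      At g: \Diamond p is true, p is false, so \Diamond p \lor p is true.
      At g: \Diamond p requires p at some successor in {c, f, g}.
        p holds at c, so \Diamond p is true at g.
Satisfying worlds: {c}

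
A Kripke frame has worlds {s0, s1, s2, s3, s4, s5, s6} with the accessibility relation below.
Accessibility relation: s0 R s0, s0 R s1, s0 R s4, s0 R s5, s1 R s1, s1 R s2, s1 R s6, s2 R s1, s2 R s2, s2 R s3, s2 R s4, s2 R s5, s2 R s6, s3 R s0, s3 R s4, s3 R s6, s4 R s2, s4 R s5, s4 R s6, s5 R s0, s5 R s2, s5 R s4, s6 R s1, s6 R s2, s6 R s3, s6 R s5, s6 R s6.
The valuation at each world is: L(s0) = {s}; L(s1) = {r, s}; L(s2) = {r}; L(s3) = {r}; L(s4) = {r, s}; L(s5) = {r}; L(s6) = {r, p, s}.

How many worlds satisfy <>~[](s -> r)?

6

Let φ = <>~[](s -> r). Evaluate φ at each world:
  s0 (successors {s0, s1, s4, s5}): φ is true.
  s1 (successors {s1, s2, s6}): φ is false.
  s2 (successors {s1, s2, s3, s4, s5, s6}): φ is true.
  s3 (successors {s0, s4, s6}): φ is true.
  s4 (successors {s2, s5, s6}): φ is true.
  s5 (successors {s0, s2, s4}): φ is true.
  s6 (successors {s1, s2, s3, s5, s6}): φ is true.
For instance, at s5:
  At s5: <>~[](s -> r) requires ~[](s -> r) at some successor in {s0, s2, s4}.
    ~[](s -> r) holds at s0, so <>~[](s -> r) is true at s5.
      At s0: [](s -> r) is false, so ~[](s -> r) is true.
Satisfying worlds: {s0, s2, s3, s4, s5, s6}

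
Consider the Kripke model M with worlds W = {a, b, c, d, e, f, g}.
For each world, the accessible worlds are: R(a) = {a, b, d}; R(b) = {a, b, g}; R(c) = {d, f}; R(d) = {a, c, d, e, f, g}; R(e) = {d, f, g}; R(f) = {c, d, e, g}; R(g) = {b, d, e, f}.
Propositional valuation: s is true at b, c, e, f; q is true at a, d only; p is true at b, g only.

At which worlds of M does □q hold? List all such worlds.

Let φ = □q. Evaluate φ at each world:
  a (successors {a, b, d}): φ is false.
  b (successors {a, b, g}): φ is false.
  c (successors {d, f}): φ is false.
  d (successors {a, c, d, e, f, g}): φ is false.
  e (successors {d, f, g}): φ is false.
  f (successors {c, d, e, g}): φ is false.
  g (successors {b, d, e, f}): φ is false.
For instance, at b:
  At b: □q requires q at every successor {a, b, g}.
    q fails at b, so □q is false at b.
Satisfying worlds: none.

none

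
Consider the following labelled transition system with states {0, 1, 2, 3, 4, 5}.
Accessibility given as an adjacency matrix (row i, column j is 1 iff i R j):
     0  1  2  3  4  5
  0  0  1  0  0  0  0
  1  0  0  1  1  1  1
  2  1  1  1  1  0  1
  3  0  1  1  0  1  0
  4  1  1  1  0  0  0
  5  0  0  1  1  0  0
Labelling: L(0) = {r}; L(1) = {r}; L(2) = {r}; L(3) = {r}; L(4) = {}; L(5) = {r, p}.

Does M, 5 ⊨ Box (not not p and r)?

No

At 5: Box (not not p and r) requires not not p and r at every successor {2, 3}.
  not not p and r fails at 2, so Box (not not p and r) is false at 5.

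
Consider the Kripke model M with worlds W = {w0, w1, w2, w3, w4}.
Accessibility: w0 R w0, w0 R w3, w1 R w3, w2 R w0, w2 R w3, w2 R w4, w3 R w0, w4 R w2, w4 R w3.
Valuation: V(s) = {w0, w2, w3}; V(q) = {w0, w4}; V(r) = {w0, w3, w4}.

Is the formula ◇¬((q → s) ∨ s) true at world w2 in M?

Yes

At w2: ◇¬((q → s) ∨ s) requires ¬((q → s) ∨ s) at some successor in {w0, w3, w4}.
  ¬((q → s) ∨ s) holds at w4, so ◇¬((q → s) ∨ s) is true at w2.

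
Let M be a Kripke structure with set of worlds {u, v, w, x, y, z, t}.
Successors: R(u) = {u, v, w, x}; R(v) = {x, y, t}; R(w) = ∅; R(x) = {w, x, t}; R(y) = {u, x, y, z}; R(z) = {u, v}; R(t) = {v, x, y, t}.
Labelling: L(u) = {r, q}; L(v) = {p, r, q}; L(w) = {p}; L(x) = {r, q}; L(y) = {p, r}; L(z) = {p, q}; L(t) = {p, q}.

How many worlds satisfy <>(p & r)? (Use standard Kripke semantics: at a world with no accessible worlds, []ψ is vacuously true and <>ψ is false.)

Let φ = <>(p & r). Evaluate φ at each world:
  u (successors {u, v, w, x}): φ is true.
  v (successors {x, y, t}): φ is true.
  w (successors ∅): φ is false.
  x (successors {w, x, t}): φ is false.
  y (successors {u, x, y, z}): φ is true.
  z (successors {u, v}): φ is true.
  t (successors {v, x, y, t}): φ is true.
For instance, at x:
  At x: <>(p & r) requires p & r at some successor in {w, x, t}.
    At w: p & r is false.
    At x: p & r is false.
    At t: p & r is false.
  So <>(p & r) is false at x.
Satisfying worlds: {u, v, y, z, t}

5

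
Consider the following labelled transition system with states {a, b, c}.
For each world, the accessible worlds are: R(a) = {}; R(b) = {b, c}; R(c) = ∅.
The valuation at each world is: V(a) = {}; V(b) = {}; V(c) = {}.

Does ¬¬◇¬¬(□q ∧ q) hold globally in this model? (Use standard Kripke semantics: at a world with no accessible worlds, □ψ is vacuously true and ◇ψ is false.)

Let φ = ¬¬◇¬¬(□q ∧ q). Evaluate φ at each world:
  a (successors ∅): φ is false.
  b (successors {b, c}): φ is false.
  c (successors ∅): φ is false.
Detail at a (counterexample):
  At a: ¬◇¬¬(□q ∧ q) is true, so ¬¬◇¬¬(□q ∧ q) is false.
    At a: ◇¬¬(□q ∧ q) is false, so ¬◇¬¬(□q ∧ q) is true.
      At a: no accessible worlds, so ◇¬¬(□q ∧ q) is false.

No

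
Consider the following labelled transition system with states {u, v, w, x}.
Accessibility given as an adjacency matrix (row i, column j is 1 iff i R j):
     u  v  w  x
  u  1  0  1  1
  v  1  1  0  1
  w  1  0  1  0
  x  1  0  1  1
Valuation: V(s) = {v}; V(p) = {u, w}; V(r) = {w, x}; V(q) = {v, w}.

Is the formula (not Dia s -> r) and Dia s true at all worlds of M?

No

Let φ = (not Dia s -> r) and Dia s. Evaluate φ at each world:
  u (successors {u, w, x}): φ is false.
  v (successors {u, v, x}): φ is true.
  w (successors {u, w}): φ is false.
  x (successors {u, w, x}): φ is false.
Detail at u (counterexample):
  At u: not Dia s -> r is false, Dia s is false, so (not Dia s -> r) and Dia s is false.
    At u: not Dia s is true, r is false, so not Dia s -> r is false.
      At u: Dia s is false, so not Dia s is true.
    At u: Dia s requires s at some successor in {u, w, x}.
      At u: s is false.
      At w: s is false.
      At x: s is false.
    So Dia s is false at u.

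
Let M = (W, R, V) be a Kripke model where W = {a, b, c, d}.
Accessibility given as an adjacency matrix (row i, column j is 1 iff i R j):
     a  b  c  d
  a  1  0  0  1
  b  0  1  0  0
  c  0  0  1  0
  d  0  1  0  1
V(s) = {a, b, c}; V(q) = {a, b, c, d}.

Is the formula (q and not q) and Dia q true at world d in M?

No

At d: q and not q is false, Dia q is true, so (q and not q) and Dia q is false.
  At d: Dia q requires q at some successor in {b, d}.
    q holds at b, so Dia q is true at d.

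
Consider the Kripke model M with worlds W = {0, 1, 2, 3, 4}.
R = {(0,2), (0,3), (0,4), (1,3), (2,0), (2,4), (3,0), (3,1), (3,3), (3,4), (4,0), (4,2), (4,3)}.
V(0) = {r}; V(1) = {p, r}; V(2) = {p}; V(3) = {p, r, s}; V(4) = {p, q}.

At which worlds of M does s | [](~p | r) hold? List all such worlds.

1, 3

Let φ = s | [](~p | r). Evaluate φ at each world:
  0 (successors {2, 3, 4}): φ is false.
  1 (successors {3}): φ is true.
  2 (successors {0, 4}): φ is false.
  3 (successors {0, 1, 3, 4}): φ is true.
  4 (successors {0, 2, 3}): φ is false.
For instance, at 0:
  At 0: s is false, [](~p | r) is false, so s | [](~p | r) is false.
    At 0: [](~p | r) requires ~p | r at every successor {2, 3, 4}.
      ~p | r fails at 2, so [](~p | r) is false at 0.
Satisfying worlds: {1, 3}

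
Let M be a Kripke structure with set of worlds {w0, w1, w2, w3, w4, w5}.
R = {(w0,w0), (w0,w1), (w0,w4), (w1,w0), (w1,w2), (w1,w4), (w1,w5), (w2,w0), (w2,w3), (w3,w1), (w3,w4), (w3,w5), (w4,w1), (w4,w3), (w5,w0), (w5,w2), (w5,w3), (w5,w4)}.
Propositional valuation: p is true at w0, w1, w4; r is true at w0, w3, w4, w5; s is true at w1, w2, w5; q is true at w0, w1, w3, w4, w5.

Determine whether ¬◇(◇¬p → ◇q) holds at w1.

No

At w1: ◇(◇¬p → ◇q) is true, so ¬◇(◇¬p → ◇q) is false.
  At w1: ◇(◇¬p → ◇q) requires ◇¬p → ◇q at some successor in {w0, w2, w4, w5}.
    ◇¬p → ◇q holds at w0, so ◇(◇¬p → ◇q) is true at w1.
      At w0: ◇¬p is false, ◇q is true, so ◇¬p → ◇q is true.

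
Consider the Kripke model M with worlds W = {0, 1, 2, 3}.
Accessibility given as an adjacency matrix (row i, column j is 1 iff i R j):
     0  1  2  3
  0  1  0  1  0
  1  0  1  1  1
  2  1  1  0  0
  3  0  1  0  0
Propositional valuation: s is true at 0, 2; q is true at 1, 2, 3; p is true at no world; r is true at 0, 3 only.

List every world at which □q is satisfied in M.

1, 3

Let φ = □q. Evaluate φ at each world:
  0 (successors {0, 2}): φ is false.
  1 (successors {1, 2, 3}): φ is true.
  2 (successors {0, 1}): φ is false.
  3 (successors {1}): φ is true.
For instance, at 1:
  At 1: □q requires q at every successor {1, 2, 3}.
    At 1: q is true.
    At 2: q is true.
    At 3: q is true.
  So □q is true at 1.
Satisfying worlds: {1, 3}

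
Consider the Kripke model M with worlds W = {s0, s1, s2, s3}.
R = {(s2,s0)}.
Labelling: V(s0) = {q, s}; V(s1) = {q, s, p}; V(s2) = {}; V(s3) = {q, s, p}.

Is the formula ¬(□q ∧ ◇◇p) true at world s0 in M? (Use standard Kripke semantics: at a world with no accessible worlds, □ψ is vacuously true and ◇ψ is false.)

At s0: □q ∧ ◇◇p is false, so ¬(□q ∧ ◇◇p) is true.
  At s0: □q is true, ◇◇p is false, so □q ∧ ◇◇p is false.
    At s0: no accessible worlds, so □q holds vacuously.
    At s0: no accessible worlds, so ◇◇p is false.

Yes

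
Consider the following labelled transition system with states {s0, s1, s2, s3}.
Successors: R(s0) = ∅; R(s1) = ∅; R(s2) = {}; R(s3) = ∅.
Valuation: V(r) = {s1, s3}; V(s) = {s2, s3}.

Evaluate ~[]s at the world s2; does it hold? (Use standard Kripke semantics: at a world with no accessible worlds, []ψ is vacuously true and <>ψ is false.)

Recall that []ψ holds at a world iff ψ holds at every accessible world, and <>ψ holds iff ψ holds at some accessible world.
At s2: []s is true, so ~[]s is false.
  At s2: no accessible worlds, so []s holds vacuously.

No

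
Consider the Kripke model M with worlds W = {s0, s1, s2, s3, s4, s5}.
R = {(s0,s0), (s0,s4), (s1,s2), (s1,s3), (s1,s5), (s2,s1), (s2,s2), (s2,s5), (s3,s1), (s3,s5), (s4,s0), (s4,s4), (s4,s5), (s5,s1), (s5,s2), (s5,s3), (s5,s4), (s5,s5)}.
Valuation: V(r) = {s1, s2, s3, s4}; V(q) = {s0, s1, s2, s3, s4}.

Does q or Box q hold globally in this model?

No

Let φ = q or Box q. Evaluate φ at each world:
  s0 (successors {s0, s4}): φ is true.
  s1 (successors {s2, s3, s5}): φ is true.
  s2 (successors {s1, s2, s5}): φ is true.
  s3 (successors {s1, s5}): φ is true.
  s4 (successors {s0, s4, s5}): φ is true.
  s5 (successors {s1, s2, s3, s4, s5}): φ is false.
Detail at s5 (counterexample):
  At s5: q is false, Box q is false, so q or Box q is false.
    At s5: Box q requires q at every successor {s1, s2, s3, s4, s5}.
      q fails at s5, so Box q is false at s5.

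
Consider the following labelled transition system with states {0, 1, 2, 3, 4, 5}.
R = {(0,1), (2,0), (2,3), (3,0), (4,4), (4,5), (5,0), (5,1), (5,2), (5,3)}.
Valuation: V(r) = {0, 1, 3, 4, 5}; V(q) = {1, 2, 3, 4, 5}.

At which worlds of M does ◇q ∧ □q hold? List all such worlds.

0, 4

Let φ = ◇q ∧ □q. Evaluate φ at each world:
  0 (successors {1}): φ is true.
  1 (successors ∅): φ is false.
  2 (successors {0, 3}): φ is false.
  3 (successors {0}): φ is false.
  4 (successors {4, 5}): φ is true.
  5 (successors {0, 1, 2, 3}): φ is false.
For instance, at 5:
  At 5: ◇q is true, □q is false, so ◇q ∧ □q is false.
    At 5: ◇q requires q at some successor in {0, 1, 2, 3}.
      q holds at 1, so ◇q is true at 5.
    At 5: □q requires q at every successor {0, 1, 2, 3}.
      q fails at 0, so □q is false at 5.
Satisfying worlds: {0, 4}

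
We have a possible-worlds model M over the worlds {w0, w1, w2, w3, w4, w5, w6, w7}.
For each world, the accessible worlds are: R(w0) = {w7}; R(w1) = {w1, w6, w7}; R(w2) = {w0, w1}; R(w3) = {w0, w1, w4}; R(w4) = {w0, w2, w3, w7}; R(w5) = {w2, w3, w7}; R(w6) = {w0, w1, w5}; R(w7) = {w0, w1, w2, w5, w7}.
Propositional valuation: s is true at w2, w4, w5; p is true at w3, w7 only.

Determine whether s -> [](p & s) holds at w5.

No

Recall that []ψ holds at a world iff ψ holds at every accessible world, and <>ψ holds iff ψ holds at some accessible world.
At w5: s is true, [](p & s) is false, so s -> [](p & s) is false.
  At w5: [](p & s) requires p & s at every successor {w2, w3, w7}.
    p & s fails at w2, so [](p & s) is false at w5.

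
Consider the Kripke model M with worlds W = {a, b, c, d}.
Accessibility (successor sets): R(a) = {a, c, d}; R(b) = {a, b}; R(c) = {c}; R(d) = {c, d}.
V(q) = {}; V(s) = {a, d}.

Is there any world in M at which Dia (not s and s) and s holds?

Let φ = Dia (not s and s) and s. Evaluate φ at each world:
  a (successors {a, c, d}): φ is false.
  b (successors {a, b}): φ is false.
  c (successors {c}): φ is false.
  d (successors {c, d}): φ is false.
For instance, at a:
  At a: Dia (not s and s) is false, s is true, so Dia (not s and s) and s is false.
    At a: Dia (not s and s) requires not s and s at some successor in {a, c, d}.
      At a: not s and s is false.
      At c: not s and s is false.
      At d: not s and s is false.
    So Dia (not s and s) is false at a.

No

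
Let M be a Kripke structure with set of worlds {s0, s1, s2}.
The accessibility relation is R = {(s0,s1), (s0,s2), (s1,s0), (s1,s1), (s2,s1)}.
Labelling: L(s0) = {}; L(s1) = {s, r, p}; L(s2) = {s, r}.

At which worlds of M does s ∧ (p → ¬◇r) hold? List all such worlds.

s2

Let φ = s ∧ (p → ¬◇r). Evaluate φ at each world:
  s0 (successors {s1, s2}): φ is false.
  s1 (successors {s0, s1}): φ is false.
  s2 (successors {s1}): φ is true.
For instance, at s0:
  At s0: s is false, p → ¬◇r is true, so s ∧ (p → ¬◇r) is false.
    At s0: p is false, ¬◇r is false, so p → ¬◇r is true.
      At s0: ◇r is true, so ¬◇r is false.
Satisfying worlds: {s2}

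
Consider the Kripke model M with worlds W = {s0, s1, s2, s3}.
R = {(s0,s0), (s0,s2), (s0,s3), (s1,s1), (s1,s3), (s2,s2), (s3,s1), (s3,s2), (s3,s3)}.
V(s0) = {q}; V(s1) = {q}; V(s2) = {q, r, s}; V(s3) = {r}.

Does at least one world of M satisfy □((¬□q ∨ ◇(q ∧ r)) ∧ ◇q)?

Let φ = □((¬□q ∨ ◇(q ∧ r)) ∧ ◇q). Evaluate φ at each world:
  s0 (successors {s0, s2, s3}): φ is true.
  s1 (successors {s1, s3}): φ is true.
  s2 (successors {s2}): φ is true.
  s3 (successors {s1, s2, s3}): φ is true.
Detail at s0 (witness):
  At s0: □((¬□q ∨ ◇(q ∧ r)) ∧ ◇q) requires (¬□q ∨ ◇(q ∧ r)) ∧ ◇q at every successor {s0, s2, s3}.
      At s0: ¬□q ∨ ◇(q ∧ r) is true, ◇q is true, so (¬□q ∨ ◇(q ∧ r)) ∧ ◇q is true.
      At s2: ¬□q ∨ ◇(q ∧ r) is true, ◇q is true, so (¬□q ∨ ◇(q ∧ r)) ∧ ◇q is true.
      At s3: ¬□q ∨ ◇(q ∧ r) is true, ◇q is true, so (¬□q ∨ ◇(q ∧ r)) ∧ ◇q is true.
  So □((¬□q ∨ ◇(q ∧ r)) ∧ ◇q) is true at s0.

Yes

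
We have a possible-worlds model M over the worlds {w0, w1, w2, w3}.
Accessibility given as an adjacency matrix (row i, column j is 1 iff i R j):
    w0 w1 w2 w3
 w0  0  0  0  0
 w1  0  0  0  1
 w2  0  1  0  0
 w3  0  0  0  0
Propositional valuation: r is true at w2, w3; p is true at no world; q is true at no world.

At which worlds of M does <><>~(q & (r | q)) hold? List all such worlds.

Let φ = <><>~(q & (r | q)). Evaluate φ at each world:
  w0 (successors ∅): φ is false.
  w1 (successors {w3}): φ is false.
  w2 (successors {w1}): φ is true.
  w3 (successors ∅): φ is false.
For instance, at w2:
  At w2: <><>~(q & (r | q)) requires <>~(q & (r | q)) at some successor in {w1}.
    <>~(q & (r | q)) holds at w1, so <><>~(q & (r | q)) is true at w2.
      At w1: <>~(q & (r | q)) requires ~(q & (r | q)) at some successor in {w3}.
        ~(q & (r | q)) holds at w3, so <>~(q & (r | q)) is true at w1.
Satisfying worlds: {w2}

w2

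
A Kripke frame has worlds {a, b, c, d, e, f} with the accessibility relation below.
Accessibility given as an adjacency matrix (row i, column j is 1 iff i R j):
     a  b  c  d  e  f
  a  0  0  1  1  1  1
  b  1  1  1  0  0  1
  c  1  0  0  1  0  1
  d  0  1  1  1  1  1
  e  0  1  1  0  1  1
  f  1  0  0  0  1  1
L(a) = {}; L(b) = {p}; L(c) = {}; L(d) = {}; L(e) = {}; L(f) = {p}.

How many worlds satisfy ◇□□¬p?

0

Let φ = ◇□□¬p. Evaluate φ at each world:
  a (successors {c, d, e, f}): φ is false.
  b (successors {a, b, c, f}): φ is false.
  c (successors {a, d, f}): φ is false.
  d (successors {b, c, d, e, f}): φ is false.
  e (successors {b, c, e, f}): φ is false.
  f (successors {a, e, f}): φ is false.
For instance, at e:
  At e: ◇□□¬p requires □□¬p at some successor in {b, c, e, f}.
    At b: □□¬p is false.
    At c: □□¬p is false.
    At e: □□¬p is false.
    At f: □□¬p is false.
  So ◇□□¬p is false at e.
Satisfying worlds: none.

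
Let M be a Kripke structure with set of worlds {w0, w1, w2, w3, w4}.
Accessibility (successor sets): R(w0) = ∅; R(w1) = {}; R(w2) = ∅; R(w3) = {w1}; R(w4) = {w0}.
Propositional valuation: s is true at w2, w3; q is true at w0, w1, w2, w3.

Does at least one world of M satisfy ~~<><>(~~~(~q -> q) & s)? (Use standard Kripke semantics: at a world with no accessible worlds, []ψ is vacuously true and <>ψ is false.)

Let φ = ~~<><>(~~~(~q -> q) & s). Evaluate φ at each world:
  w0 (successors ∅): φ is false.
  w1 (successors ∅): φ is false.
  w2 (successors ∅): φ is false.
  w3 (successors {w1}): φ is false.
  w4 (successors {w0}): φ is false.
For instance, at w3:
  At w3: ~<><>(~~~(~q -> q) & s) is true, so ~~<><>(~~~(~q -> q) & s) is false.
    At w3: <><>(~~~(~q -> q) & s) is false, so ~<><>(~~~(~q -> q) & s) is true.
      At w3: <><>(~~~(~q -> q) & s) requires <>(~~~(~q -> q) & s) at some successor in {w1}.
        At w1: <>(~~~(~q -> q) & s) is false.
      So <><>(~~~(~q -> q) & s) is false at w3.

No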